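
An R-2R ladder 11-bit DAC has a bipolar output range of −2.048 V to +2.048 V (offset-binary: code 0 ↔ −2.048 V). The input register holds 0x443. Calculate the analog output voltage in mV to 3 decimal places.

134.000 mV

LSB = 4.096 V / 2^11 = 2.000 mV.
Code 0x443 = 1091 decimal.
V_out = (−2.048) + 1091 × 0.002 V = 0.134 V.
= 134.000 mV.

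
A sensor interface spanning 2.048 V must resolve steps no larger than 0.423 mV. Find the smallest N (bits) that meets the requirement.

Number of steps required ≥ 2.048 V / 0.423 mV = 4841.61.
Need 2^N ≥ 4841.61; 2^12 = 4096, 2^13 = 8192.
Minimum N = 13.

13 bits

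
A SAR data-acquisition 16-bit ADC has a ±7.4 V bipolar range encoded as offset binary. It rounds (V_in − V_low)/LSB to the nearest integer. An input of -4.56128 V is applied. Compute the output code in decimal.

code 12570

LSB = 14.8 V / 65536 = 225.83 µV.
(V_in − V_low)/LSB = (-4.56128 − (−7.4)) / 0.00022583 = 12570.159.
So the output code is 12570.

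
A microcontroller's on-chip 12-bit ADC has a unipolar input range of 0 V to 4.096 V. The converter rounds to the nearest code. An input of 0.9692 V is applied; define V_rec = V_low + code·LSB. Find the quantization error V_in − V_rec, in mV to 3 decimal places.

0.200 mV

Step size: 4.096 V ÷ 2^12 = 1.000 mV.
(V_in − V_low)/LSB = (0.9692 − 0)/0.001 = 969.2000 → code 969 (round).
Code 969 maps back to 0 + 969×0.001 V = 0.969 V.
Error = 0.9692 − 0.969 = 0.0002 V = 0.200 mV.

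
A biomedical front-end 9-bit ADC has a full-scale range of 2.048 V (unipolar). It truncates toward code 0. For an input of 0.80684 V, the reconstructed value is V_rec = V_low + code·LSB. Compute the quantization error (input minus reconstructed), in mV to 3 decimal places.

2.840 mV

One LSB is 2.048 V / 512 = 4.000 mV.
(V_in − V_low)/LSB = (0.80684 − 0)/0.004 = 201.7100 → code 201 (floor).
Code 201 maps back to 0 + 201×0.004 V = 0.804 V.
V_in − V_rec = 0.00284 V = 2.840 mV.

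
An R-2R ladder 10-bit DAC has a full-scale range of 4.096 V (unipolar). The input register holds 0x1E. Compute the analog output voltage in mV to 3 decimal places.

120.000 mV

LSB = 4.096 V / 2^10 = 4.000 mV.
Code 0x1E = 30 decimal.
V_out = 0 + 30 × 0.004 V = 0.12 V.
= 120.000 mV.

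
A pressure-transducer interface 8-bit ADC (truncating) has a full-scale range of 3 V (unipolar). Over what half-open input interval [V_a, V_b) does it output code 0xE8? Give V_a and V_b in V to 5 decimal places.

LSB = 3/2^8 = 11.719 mV.
Code 0xE8 = 232 decimal.
V_a = V_low + 232·LSB = 2.71875 V; V_b = V_low + 233·LSB = 2.73047 V.

[2.71875 V, 2.73047 V)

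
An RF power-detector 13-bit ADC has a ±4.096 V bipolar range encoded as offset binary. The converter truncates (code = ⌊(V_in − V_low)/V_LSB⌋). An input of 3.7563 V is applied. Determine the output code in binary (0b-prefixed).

code 0b1111010101100 (decimal 7852)

With 8192 levels over 8.192 V, one step is 1.000 mV.
(V_in − V_low)/LSB = (3.7563 − (−4.096)) / 0.001 = 7852.300.
⌊·⌋(7852.300) = 7852.
In binary (0b-prefixed): 0b1111010101100.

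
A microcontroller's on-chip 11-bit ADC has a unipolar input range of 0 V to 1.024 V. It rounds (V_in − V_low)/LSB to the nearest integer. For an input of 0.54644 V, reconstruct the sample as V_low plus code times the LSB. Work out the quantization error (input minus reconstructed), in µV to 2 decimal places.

Step size: 1.024 V ÷ 2^11 = 0.500 mV.
(0.54644 − 0)/0.0005 = 1092.8800; round gives code 1093.
V_rec = 0 + 1093·0.0005 = 0.5465 V.
V_in − V_rec = -6e-05 V = -60.00 µV.

-60.00 µV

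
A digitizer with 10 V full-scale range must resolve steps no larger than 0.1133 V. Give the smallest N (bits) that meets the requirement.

Number of steps required ≥ 10 V / 0.1133 V = 88.26.
Need 2^N ≥ 88.26; 2^6 = 64, 2^7 = 128.
Minimum N = 7.

7 bits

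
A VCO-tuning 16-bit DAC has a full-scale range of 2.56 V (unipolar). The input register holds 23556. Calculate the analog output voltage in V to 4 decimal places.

LSB = 2.56 V / 2^16 = 39.06 µV.
V_out = 0 + 23556 × 3.90625e-05 V = 0.920156 V.

0.9202 V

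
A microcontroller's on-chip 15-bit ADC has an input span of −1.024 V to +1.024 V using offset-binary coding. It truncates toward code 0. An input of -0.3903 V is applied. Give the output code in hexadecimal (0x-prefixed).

Full-scale span = 2.048 V; LSB = 2.048/2^15 = 62.50 µV.
(-0.3903 − (−1.024)) / 6.25e-05 = 10139.200 LSBs.
So the output code is 10139.
In hexadecimal (0x-prefixed): 0x279B.

code 0x279B (decimal 10139)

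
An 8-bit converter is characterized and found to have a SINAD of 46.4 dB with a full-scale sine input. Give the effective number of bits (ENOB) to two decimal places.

7.42 bits

ENOB = (SINAD − 1.76) / 6.02 = (46.4 − 1.76)/6.02 = 7.415.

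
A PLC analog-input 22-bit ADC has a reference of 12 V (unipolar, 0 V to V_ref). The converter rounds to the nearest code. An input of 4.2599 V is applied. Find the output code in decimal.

code 1488943

Full-scale span = 12 V; LSB = 12/2^22 = 2.86 µV.
(4.2599 − 0) / 2.86102e-06 = 1488942.967 LSBs.
round(1488942.967) = 1488943.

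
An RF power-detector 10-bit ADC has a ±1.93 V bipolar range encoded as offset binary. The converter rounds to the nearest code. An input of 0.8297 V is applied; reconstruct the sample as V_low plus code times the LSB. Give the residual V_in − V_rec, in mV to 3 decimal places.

Step size: 3.86 V ÷ 2^10 = 3.770 mV.
(V_in − V_low)/LSB = (0.8297 − (−1.93))/0.00376953 = 732.1069 → code 732 (round).
V_rec = (−1.93) + 732·0.00376953 = 0.82929688 V.
V_in − V_rec = 0.000403125 V = 0.403 mV.

0.403 mV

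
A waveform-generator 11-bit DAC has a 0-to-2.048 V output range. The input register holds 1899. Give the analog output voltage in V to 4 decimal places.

LSB = 2.048 V / 2^11 = 1.000 mV.
V_out = 0 + 1899 × 0.001 V = 1.899 V.

1.8990 V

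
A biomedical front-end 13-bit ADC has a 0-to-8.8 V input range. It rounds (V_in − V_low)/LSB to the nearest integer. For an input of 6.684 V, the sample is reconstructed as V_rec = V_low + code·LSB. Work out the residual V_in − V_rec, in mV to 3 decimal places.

0.211 mV

Step size: 8.8 V ÷ 2^13 = 1.074 mV.
(6.684 − 0)/0.00107422 = 6222.1964; round gives code 6222.
Code 6222 maps back to 0 + 6222×0.00107422 V = 6.6837891 V.
V_in − V_rec = 0.000210937 V = 0.211 mV.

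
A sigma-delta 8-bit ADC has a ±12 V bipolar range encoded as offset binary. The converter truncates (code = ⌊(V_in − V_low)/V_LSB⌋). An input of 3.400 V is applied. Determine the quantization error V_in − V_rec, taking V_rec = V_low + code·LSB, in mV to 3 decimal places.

One LSB is 24 V / 256 = 93.750 mV.
(3.400 − (−12))/0.09375 = 164.2667; ⌊·⌋ gives code 164.
Code 164 maps back to (−12) + 164×0.09375 V = 3.375 V.
Error = 3.400 − 3.375 = 0.025 V = 25.000 mV.

25.000 mV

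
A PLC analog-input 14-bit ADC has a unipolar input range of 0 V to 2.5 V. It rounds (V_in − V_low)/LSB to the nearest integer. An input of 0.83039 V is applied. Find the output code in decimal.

With 16384 levels over 2.5 V, one step is 152.59 µV.
(0.83039 − 0) / 0.000152588 = 5442.044 LSBs.
So the output code is 5442.

code 5442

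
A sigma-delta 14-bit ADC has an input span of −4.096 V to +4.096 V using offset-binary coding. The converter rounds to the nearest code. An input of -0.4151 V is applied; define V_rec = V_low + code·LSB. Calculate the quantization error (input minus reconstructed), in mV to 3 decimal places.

Step size: 8.192 V ÷ 2^14 = 0.500 mV.
(V_in − V_low)/LSB = (-0.4151 − (−4.096))/0.0005 = 7361.8000 → code 7362 (round).
Code 7362 maps back to (−4.096) + 7362×0.0005 V = -0.415 V.
V_in − V_rec = -0.0001 V = -0.100 mV.

-0.100 mV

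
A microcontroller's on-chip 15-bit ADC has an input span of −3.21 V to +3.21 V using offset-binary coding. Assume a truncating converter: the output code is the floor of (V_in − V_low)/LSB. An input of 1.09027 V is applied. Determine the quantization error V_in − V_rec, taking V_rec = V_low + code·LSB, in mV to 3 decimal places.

LSB = 6.42/2^15 = 195.92 µV.
Scaled input = 21948.7924 LSBs, so code = 21948.
V_rec = (−3.21) + 21948·0.000195923 = 1.0901147 V.
Difference: 0.000155254 V → 0.155 mV.

0.155 mV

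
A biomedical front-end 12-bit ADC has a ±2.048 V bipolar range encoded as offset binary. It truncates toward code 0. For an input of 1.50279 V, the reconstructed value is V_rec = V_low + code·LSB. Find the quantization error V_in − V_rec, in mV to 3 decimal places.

LSB = 4.096/2^12 = 1.000 mV.
(V_in − V_low)/LSB = (1.50279 − (−2.048))/0.001 = 3550.7900 → code 3550 (floor).
Code 3550 maps back to (−2.048) + 3550×0.001 V = 1.502 V.
Difference: 0.00079 V → 0.790 mV.

0.790 mV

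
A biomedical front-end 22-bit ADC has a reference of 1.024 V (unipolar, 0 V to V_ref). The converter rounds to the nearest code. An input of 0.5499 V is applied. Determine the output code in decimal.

With 4194304 levels over 1.024 V, one step is 0.24 µV.
Input sits at 2252390.400 steps above V_low.
Round → code 2252390.

code 2252390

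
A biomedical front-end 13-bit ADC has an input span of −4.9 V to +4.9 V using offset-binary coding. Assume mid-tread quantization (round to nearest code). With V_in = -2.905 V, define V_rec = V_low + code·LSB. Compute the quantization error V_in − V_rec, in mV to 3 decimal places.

One LSB is 9.8 V / 8192 = 1.196 mV.
(-2.905 − (−4.9))/0.00119629 = 1667.6571; round gives code 1668.
Code 1668 maps back to (−4.9) + 1668×0.00119629 V = -2.9045898 V.
Error = -2.905 − (−2.9045898) = -0.000410156 V = -0.410 mV.

-0.410 mV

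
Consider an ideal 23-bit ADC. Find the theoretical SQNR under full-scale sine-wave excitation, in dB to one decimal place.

SNR ≈ 6.02·N + 1.76 dB = 6.02·23 + 1.76 = 140.22 dB.

140.2 dB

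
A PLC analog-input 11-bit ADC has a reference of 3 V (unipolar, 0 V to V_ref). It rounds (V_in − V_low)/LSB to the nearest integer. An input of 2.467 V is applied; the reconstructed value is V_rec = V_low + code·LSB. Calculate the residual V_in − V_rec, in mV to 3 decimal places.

LSB = 3/2^11 = 1.465 mV.
(V_in − V_low)/LSB = (2.467 − 0)/0.00146484 = 1684.1387 → code 1684 (round).
Reconstructed: 2.4667969 V.
Difference: 0.000203125 V → 0.203 mV.

0.203 mV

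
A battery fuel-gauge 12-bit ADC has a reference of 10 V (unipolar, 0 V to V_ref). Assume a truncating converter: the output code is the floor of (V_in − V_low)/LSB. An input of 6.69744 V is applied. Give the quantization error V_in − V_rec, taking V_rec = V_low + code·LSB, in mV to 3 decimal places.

One LSB is 10 V / 4096 = 2.441 mV.
Scaled input = 2743.2714 LSBs, so code = 2743.
Code 2743 maps back to 0 + 2743×0.00244141 V = 6.6967773 V.
Error = 6.69744 − 6.6967773 = 0.000662656 V = 0.663 mV.

0.663 mV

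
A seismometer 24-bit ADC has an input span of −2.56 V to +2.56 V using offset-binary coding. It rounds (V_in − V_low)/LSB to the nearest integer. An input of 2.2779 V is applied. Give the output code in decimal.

Full-scale span = 5.12 V; LSB = 5.12/2^24 = 0.31 µV.
(2.2779 − (−2.56)) / 3.05176e-07 = 15852830.720 LSBs.
round(15852830.720) = 15852831.

code 15852831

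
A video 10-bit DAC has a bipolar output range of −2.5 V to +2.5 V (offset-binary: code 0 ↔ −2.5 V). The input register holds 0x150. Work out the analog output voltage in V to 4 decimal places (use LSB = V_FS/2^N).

LSB = 5 V / 2^10 = 4.883 mV.
Code 0x150 = 336 decimal.
V_out = (−2.5) + 336 × 0.00488281 V = -0.859375 V.

-0.8594 V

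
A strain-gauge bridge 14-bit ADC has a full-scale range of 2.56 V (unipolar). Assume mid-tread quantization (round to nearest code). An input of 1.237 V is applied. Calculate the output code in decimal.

LSB = 2.56 V / 16384 = 156.25 µV.
(V_in − V_low)/LSB = (1.237 − 0) / 0.00015625 = 7916.800.
round(7916.800) = 7917.

code 7917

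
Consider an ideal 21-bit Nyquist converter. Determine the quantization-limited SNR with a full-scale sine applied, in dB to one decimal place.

SNR ≈ 6.02·N + 1.76 dB = 6.02·21 + 1.76 = 128.18 dB.

128.2 dB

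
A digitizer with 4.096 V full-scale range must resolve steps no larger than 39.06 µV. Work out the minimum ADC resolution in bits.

Number of steps required ≥ 4.096 V / 39.06 µV = 104864.31.
Need 2^N ≥ 104864.31; 2^16 = 65536, 2^17 = 131072.
Minimum N = 17.

17 bits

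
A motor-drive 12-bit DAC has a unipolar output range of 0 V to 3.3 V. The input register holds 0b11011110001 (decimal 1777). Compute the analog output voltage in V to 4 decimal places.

LSB = 3.3 V / 2^12 = 0.806 mV.
Code 0b11011110001 = 1777 decimal.
V_out = 0 + 1777 × 0.000805664 V = 1.43167 V.

1.4317 V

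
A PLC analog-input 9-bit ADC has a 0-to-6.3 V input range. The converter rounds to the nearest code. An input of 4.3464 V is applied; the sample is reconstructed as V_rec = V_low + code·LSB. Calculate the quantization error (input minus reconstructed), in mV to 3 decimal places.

2.845 mV

Step size: 6.3 V ÷ 2^9 = 12.305 mV.
(4.3464 − 0)/0.0123047 = 353.2312; round gives code 353.
Code 353 maps back to 0 + 353×0.0123047 V = 4.3435547 V.
V_in − V_rec = 0.00284531 V = 2.845 mV.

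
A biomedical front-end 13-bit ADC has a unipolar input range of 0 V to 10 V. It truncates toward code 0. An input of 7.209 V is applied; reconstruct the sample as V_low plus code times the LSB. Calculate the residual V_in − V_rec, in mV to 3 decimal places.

One LSB is 10 V / 8192 = 1.221 mV.
(V_in − V_low)/LSB = (7.209 − 0)/0.0012207 = 5905.6128 → code 5905 (floor).
Code 5905 maps back to 0 + 5905×0.0012207 V = 7.208252 V.
Error = 7.209 − 7.208252 = 0.000748047 V = 0.748 mV.

0.748 mV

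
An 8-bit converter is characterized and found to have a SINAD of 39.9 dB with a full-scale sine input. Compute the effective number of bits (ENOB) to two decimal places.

ENOB = (SINAD − 1.76) / 6.02 = (39.9 − 1.76)/6.02 = 6.336.

6.34 bits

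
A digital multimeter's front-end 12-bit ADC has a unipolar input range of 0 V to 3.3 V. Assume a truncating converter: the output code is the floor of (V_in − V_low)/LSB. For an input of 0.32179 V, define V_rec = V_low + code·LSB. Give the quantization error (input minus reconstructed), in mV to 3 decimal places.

0.330 mV

Step size: 3.3 V ÷ 2^12 = 0.806 mV.
Scaled input = 399.4096 LSBs, so code = 399.
Reconstructed: 0.32145996 V.
Error = 0.32179 − 0.32145996 = 0.000330039 V = 0.330 mV.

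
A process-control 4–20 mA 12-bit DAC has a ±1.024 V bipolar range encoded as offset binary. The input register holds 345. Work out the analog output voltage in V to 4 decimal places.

-0.8515 V

LSB = 2.048 V / 2^12 = 0.500 mV.
V_out = (−1.024) + 345 × 0.0005 V = -0.8515 V.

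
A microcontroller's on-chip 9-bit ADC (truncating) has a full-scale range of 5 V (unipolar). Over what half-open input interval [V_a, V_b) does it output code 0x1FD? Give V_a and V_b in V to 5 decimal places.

[4.97070 V, 4.98047 V)

LSB = 5/2^9 = 9.766 mV.
Code 0x1FD = 509 decimal.
V_a = V_low + 509·LSB = 4.9707 V; V_b = V_low + 510·LSB = 4.98047 V.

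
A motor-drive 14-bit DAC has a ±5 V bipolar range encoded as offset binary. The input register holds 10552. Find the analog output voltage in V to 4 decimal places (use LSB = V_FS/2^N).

LSB = 10 V / 2^14 = 0.610 mV.
V_out = (−5) + 10552 × 0.000610352 V = 1.44043 V.

1.4404 V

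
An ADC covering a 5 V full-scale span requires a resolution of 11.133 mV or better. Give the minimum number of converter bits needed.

Number of steps required ≥ 5 V / 11.133 mV = 449.12.
Need 2^N ≥ 449.12; 2^8 = 256, 2^9 = 512.
Minimum N = 9.

9 bits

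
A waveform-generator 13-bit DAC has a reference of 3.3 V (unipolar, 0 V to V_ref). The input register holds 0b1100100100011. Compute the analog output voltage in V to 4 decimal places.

2.5922 V

LSB = 3.3 V / 2^13 = 402.83 µV.
Code 0b1100100100011 = 6435 decimal.
V_out = 0 + 6435 × 0.000402832 V = 2.59222 V.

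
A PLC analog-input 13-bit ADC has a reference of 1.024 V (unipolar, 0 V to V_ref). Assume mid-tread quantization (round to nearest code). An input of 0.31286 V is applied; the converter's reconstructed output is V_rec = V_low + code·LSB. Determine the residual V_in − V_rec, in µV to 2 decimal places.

LSB = 1.024/2^13 = 125.00 µV.
(0.31286 − 0)/0.000125 = 2502.8800; round gives code 2503.
Code 2503 maps back to 0 + 2503×0.000125 V = 0.312875 V.
V_in − V_rec = -1.5e-05 V = -15.00 µV.

-15.00 µV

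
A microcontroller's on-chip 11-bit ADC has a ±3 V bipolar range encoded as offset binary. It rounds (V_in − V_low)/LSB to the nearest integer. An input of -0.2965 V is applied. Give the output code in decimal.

LSB = 6 V / 2048 = 2.930 mV.
Input sits at 922.795 steps above V_low.
Round → code 923.

code 923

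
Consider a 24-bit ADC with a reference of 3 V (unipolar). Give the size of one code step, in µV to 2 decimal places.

0.18 µV

Full-scale span = 3 V.
LSB = 3 / 2^24 = 3 / 16777216 = 1.78814e-07 V = 0.18 µV.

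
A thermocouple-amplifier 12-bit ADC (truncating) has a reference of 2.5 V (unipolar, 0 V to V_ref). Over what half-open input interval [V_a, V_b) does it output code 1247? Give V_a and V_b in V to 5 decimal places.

LSB = 2.5/2^12 = 0.610 mV.
V_a = V_low + 1247·LSB = 0.761108 V; V_b = V_low + 1248·LSB = 0.761719 V.

[0.76111 V, 0.76172 V)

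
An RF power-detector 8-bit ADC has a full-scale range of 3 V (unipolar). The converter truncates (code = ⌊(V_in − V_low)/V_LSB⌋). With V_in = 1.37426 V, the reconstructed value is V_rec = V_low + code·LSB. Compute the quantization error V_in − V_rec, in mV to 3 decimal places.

Step size: 3 V ÷ 2^8 = 11.719 mV.
Scaled input = 117.2702 LSBs, so code = 117.
Reconstructed: 1.3710938 V.
V_in − V_rec = 0.00316625 V = 3.166 mV.

3.166 mV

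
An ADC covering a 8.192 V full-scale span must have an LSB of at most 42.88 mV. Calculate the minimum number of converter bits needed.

8 bits

Number of steps required ≥ 8.192 V / 42.88 mV = 191.04.
Need 2^N ≥ 191.04; 2^7 = 128, 2^8 = 256.
Minimum N = 8.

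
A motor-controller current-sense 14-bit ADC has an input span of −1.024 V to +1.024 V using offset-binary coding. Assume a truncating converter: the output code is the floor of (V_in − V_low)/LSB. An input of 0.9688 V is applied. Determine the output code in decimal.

code 15942

With 16384 levels over 2.048 V, one step is 125.00 µV.
(V_in − V_low)/LSB = (0.9688 − (−1.024)) / 0.000125 = 15942.400.
⌊·⌋(15942.400) = 15942.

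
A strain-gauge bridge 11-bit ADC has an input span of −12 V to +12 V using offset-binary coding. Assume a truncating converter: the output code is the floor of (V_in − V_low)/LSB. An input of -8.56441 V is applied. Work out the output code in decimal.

code 293

Full-scale span = 24 V; LSB = 24/2^11 = 11.719 mV.
Input sits at 293.170 steps above V_low.
So the output code is 293.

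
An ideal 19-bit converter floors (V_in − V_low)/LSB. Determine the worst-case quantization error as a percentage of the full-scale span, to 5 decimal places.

0.00019 %

Truncating → worst-case error = 1 LSB = V_FS/2^19, so 100/524288 = 0.000190735 % of full scale.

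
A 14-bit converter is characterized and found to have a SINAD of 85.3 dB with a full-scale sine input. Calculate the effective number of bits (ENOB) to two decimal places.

ENOB = (SINAD − 1.76) / 6.02 = (85.3 − 1.76)/6.02 = 13.877.

13.88 bits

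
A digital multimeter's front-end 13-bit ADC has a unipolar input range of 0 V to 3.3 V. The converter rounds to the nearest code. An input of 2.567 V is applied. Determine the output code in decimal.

Full-scale span = 3.3 V; LSB = 3.3/2^13 = 402.83 µV.
Input sits at 6372.383 steps above V_low.
round(6372.383) = 6372.

code 6372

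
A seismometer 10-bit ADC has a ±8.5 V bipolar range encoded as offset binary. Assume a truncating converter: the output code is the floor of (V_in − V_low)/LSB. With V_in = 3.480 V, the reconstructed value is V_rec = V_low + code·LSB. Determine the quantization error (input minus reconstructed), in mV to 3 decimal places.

LSB = 17/2^10 = 16.602 mV.
(V_in − V_low)/LSB = (3.480 − (−8.5))/0.0166016 = 721.6188 → code 721 (floor).
V_rec = (−8.5) + 721·0.0166016 = 3.4697266 V.
Error = 3.480 − 3.4697266 = 0.0102734 V = 10.273 mV.

10.273 mV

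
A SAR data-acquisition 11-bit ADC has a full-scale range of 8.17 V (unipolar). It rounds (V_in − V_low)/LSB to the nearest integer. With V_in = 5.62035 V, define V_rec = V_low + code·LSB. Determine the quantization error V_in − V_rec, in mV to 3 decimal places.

-0.514 mV

Step size: 8.17 V ÷ 2^11 = 3.989 mV.
(5.62035 − 0)/0.00398926 = 1408.8711; round gives code 1409.
Code 1409 maps back to 0 + 1409×0.00398926 V = 5.6208643 V.
Difference: -0.000514258 V → -0.514 mV.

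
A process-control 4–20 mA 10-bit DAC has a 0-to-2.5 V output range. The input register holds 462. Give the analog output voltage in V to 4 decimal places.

LSB = 2.5 V / 2^10 = 2.441 mV.
V_out = 0 + 462 × 0.00244141 V = 1.12793 V.

1.1279 V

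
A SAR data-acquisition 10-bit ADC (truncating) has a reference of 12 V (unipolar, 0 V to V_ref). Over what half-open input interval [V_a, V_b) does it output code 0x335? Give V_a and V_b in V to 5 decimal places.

LSB = 12/2^10 = 11.719 mV.
Code 0x335 = 821 decimal.
V_a = V_low + 821·LSB = 9.62109 V; V_b = V_low + 822·LSB = 9.63281 V.

[9.62109 V, 9.63281 V)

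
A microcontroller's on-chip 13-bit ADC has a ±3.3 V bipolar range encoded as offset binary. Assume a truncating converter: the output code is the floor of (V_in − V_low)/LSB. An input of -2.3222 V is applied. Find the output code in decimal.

LSB = 6.6 V / 8192 = 0.806 mV.
(-2.3222 − (−3.3)) / 0.000805664 = 1213.657 LSBs.
⌊·⌋(1213.657) = 1213.

code 1213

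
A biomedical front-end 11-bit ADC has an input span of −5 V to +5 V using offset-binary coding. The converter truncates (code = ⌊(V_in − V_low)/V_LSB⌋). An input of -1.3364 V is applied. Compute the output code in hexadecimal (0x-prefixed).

Full-scale span = 10 V; LSB = 10/2^11 = 4.883 mV.
(-1.3364 − (−5)) / 0.00488281 = 750.305 LSBs.
So the output code is 750.
In hexadecimal (0x-prefixed): 0x2EE.

code 0x2EE (decimal 750)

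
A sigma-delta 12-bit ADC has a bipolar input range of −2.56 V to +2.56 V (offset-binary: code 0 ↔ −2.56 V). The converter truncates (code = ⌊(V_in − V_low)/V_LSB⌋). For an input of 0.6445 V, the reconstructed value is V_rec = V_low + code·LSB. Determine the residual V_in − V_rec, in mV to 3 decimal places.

Step size: 5.12 V ÷ 2^12 = 1.250 mV.
(V_in − V_low)/LSB = (0.6445 − (−2.56))/0.00125 = 2563.6000 → code 2563 (floor).
Code 2563 maps back to (−2.56) + 2563×0.00125 V = 0.64375 V.
Error = 0.6445 − 0.64375 = 0.00075 V = 0.750 mV.

0.750 mV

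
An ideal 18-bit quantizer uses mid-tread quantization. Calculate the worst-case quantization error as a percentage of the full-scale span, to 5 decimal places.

Rounding → worst-case error = ½ LSB = V_FS/2^19, so 100/524288 = 0.000190735 % of full scale.

0.00019 %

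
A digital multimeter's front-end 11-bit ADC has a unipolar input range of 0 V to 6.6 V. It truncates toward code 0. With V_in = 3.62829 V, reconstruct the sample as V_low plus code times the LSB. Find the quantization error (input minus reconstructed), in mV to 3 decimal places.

LSB = 6.6/2^11 = 3.223 mV.
(3.62829 − 0)/0.00322266 = 1125.8694; ⌊·⌋ gives code 1125.
Reconstructed: 3.6254883 V.
Error = 3.62829 − 3.6254883 = 0.00280172 V = 2.802 mV.

2.802 mV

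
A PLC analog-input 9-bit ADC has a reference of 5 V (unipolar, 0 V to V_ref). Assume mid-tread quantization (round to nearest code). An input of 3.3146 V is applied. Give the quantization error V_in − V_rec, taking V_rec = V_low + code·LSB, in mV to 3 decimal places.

LSB = 5/2^9 = 9.766 mV.
(3.3146 − 0)/0.00976562 = 339.4150; round gives code 339.
Code 339 maps back to 0 + 339×0.00976562 V = 3.3105469 V.
Error = 3.3146 − 3.3105469 = 0.00405313 V = 4.053 mV.

4.053 mV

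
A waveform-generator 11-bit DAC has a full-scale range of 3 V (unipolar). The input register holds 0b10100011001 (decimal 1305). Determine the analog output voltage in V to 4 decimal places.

LSB = 3 V / 2^11 = 1.465 mV.
Code 0b10100011001 = 1305 decimal.
V_out = 0 + 1305 × 0.00146484 V = 1.91162 V.

1.9116 V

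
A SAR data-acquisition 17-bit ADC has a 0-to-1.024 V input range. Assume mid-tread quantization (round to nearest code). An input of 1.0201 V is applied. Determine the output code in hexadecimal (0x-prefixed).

code 0x1FE0D (decimal 130573)

LSB = 1.024 V / 131072 = 7.81 µV.
Input sits at 130572.800 steps above V_low.
So the output code is 130573.
In hexadecimal (0x-prefixed): 0x1FE0D.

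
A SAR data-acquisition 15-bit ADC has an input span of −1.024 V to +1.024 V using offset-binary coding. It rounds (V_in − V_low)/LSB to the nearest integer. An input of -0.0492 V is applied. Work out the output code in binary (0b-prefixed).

With 32768 levels over 2.048 V, one step is 62.50 µV.
(-0.0492 − (−1.024)) / 6.25e-05 = 15596.800 LSBs.
Round → code 15597.
In binary (0b-prefixed): 0b11110011101101.

code 0b11110011101101 (decimal 15597)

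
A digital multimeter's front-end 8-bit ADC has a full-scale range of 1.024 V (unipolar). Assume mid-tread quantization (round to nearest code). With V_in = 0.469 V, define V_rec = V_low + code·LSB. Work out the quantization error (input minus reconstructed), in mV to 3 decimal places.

One LSB is 1.024 V / 256 = 4.000 mV.
Scaled input = 117.2500 LSBs, so code = 117.
Code 117 maps back to 0 + 117×0.004 V = 0.468 V.
Difference: 0.001 V → 1.000 mV.

1.000 mV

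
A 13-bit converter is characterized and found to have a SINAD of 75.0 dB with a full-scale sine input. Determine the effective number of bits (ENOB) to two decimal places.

ENOB = (SINAD − 1.76) / 6.02 = (75.0 − 1.76)/6.02 = 12.166.

12.17 bits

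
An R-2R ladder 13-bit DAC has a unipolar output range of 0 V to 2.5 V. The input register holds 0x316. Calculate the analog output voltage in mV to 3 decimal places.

LSB = 2.5 V / 2^13 = 305.18 µV.
Code 0x316 = 790 decimal.
V_out = 0 + 790 × 0.000305176 V = 0.241089 V.
= 241.089 mV.

241.089 mV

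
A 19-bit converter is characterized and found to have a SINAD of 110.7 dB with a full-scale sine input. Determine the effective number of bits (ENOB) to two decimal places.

18.10 bits

ENOB = (SINAD − 1.76) / 6.02 = (110.7 − 1.76)/6.02 = 18.096.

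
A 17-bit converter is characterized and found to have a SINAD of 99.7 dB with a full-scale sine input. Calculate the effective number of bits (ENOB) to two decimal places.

ENOB = (SINAD − 1.76) / 6.02 = (99.7 − 1.76)/6.02 = 16.269.

16.27 bits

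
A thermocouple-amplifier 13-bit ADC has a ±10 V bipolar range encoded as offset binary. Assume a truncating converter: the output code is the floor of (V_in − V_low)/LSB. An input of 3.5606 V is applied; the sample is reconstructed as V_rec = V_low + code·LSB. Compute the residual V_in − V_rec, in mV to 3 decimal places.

1.030 mV

Step size: 20 V ÷ 2^13 = 2.441 mV.
(3.5606 − (−10))/0.00244141 = 5554.4218; ⌊·⌋ gives code 5554.
Code 5554 maps back to (−10) + 5554×0.00244141 V = 3.5595703 V.
Error = 3.5606 − 3.5595703 = 0.00102969 V = 1.030 mV.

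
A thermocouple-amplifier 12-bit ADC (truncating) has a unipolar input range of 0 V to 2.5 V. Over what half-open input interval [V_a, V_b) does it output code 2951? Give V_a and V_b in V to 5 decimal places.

[1.80115 V, 1.80176 V)

LSB = 2.5/2^12 = 0.610 mV.
V_a = V_low + 2951·LSB = 1.80115 V; V_b = V_low + 2952·LSB = 1.80176 V.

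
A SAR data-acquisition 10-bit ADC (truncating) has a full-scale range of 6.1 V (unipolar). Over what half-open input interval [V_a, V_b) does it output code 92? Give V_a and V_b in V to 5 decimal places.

LSB = 6.1/2^10 = 5.957 mV.
V_a = V_low + 92·LSB = 0.548047 V; V_b = V_low + 93·LSB = 0.554004 V.

[0.54805 V, 0.55400 V)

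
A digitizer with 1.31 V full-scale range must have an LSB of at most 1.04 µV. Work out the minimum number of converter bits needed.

Number of steps required ≥ 1.31 V / 1.04 µV = 1259615.38.
Need 2^N ≥ 1259615.38; 2^20 = 1048576, 2^21 = 2097152.
Minimum N = 21.

21 bits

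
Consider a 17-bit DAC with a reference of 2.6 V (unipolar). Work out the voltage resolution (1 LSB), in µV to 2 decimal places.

19.84 µV

Full-scale span = 2.6 V.
LSB = 2.6 / 2^17 = 2.6 / 131072 = 1.98364e-05 V = 19.84 µV.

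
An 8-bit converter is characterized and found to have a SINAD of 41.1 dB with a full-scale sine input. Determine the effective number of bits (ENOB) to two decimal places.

ENOB = (SINAD − 1.76) / 6.02 = (41.1 − 1.76)/6.02 = 6.535.

6.53 bits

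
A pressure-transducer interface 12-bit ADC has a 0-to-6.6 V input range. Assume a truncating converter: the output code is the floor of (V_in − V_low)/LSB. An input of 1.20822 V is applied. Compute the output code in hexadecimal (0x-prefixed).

code 0x2ED (decimal 749)

Full-scale span = 6.6 V; LSB = 6.6/2^12 = 1.611 mV.
Input sits at 749.829 steps above V_low.
Floor → code 749.
In hexadecimal (0x-prefixed): 0x2ED.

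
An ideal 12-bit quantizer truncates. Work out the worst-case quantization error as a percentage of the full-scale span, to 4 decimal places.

Truncating → worst-case error = 1 LSB = V_FS/2^12, so 100/4096 = 0.0244141 % of full scale.

0.0244 %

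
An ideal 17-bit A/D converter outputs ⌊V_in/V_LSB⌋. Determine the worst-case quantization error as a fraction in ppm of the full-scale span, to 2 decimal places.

Truncating → worst-case error = 1 LSB = V_FS/2^17, so 1e+06/131072 = 7.62939 ppm of full scale.

7.63 ppm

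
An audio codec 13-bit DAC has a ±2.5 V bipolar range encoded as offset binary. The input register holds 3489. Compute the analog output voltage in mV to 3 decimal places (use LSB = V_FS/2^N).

LSB = 5 V / 2^13 = 0.610 mV.
V_out = (−2.5) + 3489 × 0.000610352 V = -0.370483 V.
= -370.483 mV.

-370.483 mV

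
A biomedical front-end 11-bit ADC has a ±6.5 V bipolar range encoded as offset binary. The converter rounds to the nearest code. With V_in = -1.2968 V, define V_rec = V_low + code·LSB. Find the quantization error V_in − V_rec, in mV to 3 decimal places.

-1.878 mV

Step size: 13 V ÷ 2^11 = 6.348 mV.
Scaled input = 819.7041 LSBs, so code = 820.
Code 820 maps back to (−6.5) + 820×0.00634766 V = -1.2949219 V.
Difference: -0.00187813 V → -1.878 mV.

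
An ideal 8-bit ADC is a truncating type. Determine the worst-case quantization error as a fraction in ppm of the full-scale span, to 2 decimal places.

Truncating → worst-case error = 1 LSB = V_FS/2^8, so 1e+06/256 = 3906.25 ppm of full scale.

3906.25 ppm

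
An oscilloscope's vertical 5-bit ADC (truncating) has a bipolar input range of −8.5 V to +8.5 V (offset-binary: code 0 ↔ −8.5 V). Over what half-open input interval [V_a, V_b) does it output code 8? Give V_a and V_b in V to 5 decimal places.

LSB = 17/2^5 = 0.5312 V.
V_a = V_low + 8·LSB = -4.25 V; V_b = V_low + 9·LSB = -3.71875 V.

[-4.25000 V, -3.71875 V)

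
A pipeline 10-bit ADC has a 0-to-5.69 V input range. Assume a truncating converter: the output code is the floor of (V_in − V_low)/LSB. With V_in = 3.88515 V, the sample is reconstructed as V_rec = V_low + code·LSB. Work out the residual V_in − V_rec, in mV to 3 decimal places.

Step size: 5.69 V ÷ 2^10 = 5.557 mV.
(V_in − V_low)/LSB = (3.88515 − 0)/0.00555664 = 699.1904 → code 699 (floor).
Reconstructed: 3.8840918 V.
V_in − V_rec = 0.0010582 V = 1.058 mV.

1.058 mV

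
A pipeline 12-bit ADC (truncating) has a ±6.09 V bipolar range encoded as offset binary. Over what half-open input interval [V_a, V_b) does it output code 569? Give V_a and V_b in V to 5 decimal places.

LSB = 12.18/2^12 = 2.974 mV.
V_a = V_low + 569·LSB = -4.398 V; V_b = V_low + 570·LSB = -4.39503 V.

[-4.39800 V, -4.39503 V)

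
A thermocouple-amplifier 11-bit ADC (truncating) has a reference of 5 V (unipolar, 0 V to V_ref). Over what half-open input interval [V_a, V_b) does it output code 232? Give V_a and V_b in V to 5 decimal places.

[0.56641 V, 0.56885 V)

LSB = 5/2^11 = 2.441 mV.
V_a = V_low + 232·LSB = 0.566406 V; V_b = V_low + 233·LSB = 0.568848 V.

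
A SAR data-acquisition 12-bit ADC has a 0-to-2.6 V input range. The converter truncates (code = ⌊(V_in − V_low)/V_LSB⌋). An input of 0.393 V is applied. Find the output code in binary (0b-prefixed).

code 0b1001101011 (decimal 619)

LSB = 2.6 V / 4096 = 0.635 mV.
(0.393 − 0) / 0.000634766 = 619.126 LSBs.
Floor → code 619.
In binary (0b-prefixed): 0b1001101011.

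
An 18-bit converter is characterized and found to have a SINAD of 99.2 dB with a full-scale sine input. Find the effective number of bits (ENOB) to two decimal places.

ENOB = (SINAD − 1.76) / 6.02 = (99.2 − 1.76)/6.02 = 16.186.

16.19 bits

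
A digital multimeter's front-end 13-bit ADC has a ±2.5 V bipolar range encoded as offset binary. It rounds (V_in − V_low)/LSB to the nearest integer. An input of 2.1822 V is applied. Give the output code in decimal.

code 7671

With 8192 levels over 5 V, one step is 0.610 mV.
(2.1822 − (−2.5)) / 0.000610352 = 7671.316 LSBs.
Round → code 7671.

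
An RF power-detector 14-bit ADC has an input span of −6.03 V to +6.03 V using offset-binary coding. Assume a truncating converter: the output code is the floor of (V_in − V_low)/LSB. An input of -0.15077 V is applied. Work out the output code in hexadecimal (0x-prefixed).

code 0x1F33 (decimal 7987)

Full-scale span = 12.06 V; LSB = 12.06/2^14 = 0.736 mV.
Input sits at 7987.173 steps above V_low.
⌊·⌋(7987.173) = 7987.
In hexadecimal (0x-prefixed): 0x1F33.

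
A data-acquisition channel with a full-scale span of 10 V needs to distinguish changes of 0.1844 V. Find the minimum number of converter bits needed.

Number of steps required ≥ 10 V / 0.1844 V = 54.23.
Need 2^N ≥ 54.23; 2^5 = 32, 2^6 = 64.
Minimum N = 6.

6 bits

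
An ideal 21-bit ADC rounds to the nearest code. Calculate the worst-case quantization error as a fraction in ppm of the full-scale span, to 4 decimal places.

0.2384 ppm

Rounding → worst-case error = ½ LSB = V_FS/2^22, so 1e+06/4194304 = 0.238419 ppm of full scale.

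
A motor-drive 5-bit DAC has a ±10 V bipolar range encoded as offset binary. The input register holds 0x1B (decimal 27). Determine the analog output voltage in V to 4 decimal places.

6.8750 V

LSB = 20 V / 2^5 = 0.6250 V.
Code 0x1B = 27 decimal.
V_out = (−10) + 27 × 0.625 V = 6.875 V.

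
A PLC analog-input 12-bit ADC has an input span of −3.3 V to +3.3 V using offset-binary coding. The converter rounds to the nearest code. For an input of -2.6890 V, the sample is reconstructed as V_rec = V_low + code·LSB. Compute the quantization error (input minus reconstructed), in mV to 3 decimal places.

One LSB is 6.6 V / 4096 = 1.611 mV.
(V_in − V_low)/LSB = (-2.6890 − (−3.3))/0.00161133 = 379.1903 → code 379 (round).
Code 379 maps back to (−3.3) + 379×0.00161133 V = -2.6893066 V.
Error = -2.6890 − (−2.6893066) = 0.000306641 V = 0.307 mV.

0.307 mV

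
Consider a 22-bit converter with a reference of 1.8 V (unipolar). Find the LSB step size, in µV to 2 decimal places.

Full-scale span = 1.8 V.
LSB = 1.8 / 2^22 = 1.8 / 4194304 = 4.29153e-07 V = 0.43 µV.

0.43 µV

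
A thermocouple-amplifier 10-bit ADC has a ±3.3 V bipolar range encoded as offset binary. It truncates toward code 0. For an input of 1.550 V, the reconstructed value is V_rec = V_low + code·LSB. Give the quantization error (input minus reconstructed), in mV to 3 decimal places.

LSB = 6.6/2^10 = 6.445 mV.
(V_in − V_low)/LSB = (1.550 − (−3.3))/0.00644531 = 752.4848 → code 752 (floor).
V_rec = (−3.3) + 752·0.00644531 = 1.546875 V.
Difference: 0.003125 V → 3.125 mV.

3.125 mV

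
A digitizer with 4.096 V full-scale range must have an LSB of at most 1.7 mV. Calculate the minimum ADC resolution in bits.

Number of steps required ≥ 4.096 V / 1.7 mV = 2409.41.
Need 2^N ≥ 2409.41; 2^11 = 2048, 2^12 = 4096.
Minimum N = 12.

12 bits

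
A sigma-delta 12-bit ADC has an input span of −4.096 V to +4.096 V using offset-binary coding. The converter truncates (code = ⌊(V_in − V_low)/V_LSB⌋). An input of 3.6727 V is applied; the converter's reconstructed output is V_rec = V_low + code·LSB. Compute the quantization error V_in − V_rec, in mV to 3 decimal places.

0.700 mV

Step size: 8.192 V ÷ 2^12 = 2.000 mV.
(V_in − V_low)/LSB = (3.6727 − (−4.096))/0.002 = 3884.3500 → code 3884 (floor).
Reconstructed: 3.672 V.
Error = 3.6727 − 3.672 = 0.0007 V = 0.700 mV.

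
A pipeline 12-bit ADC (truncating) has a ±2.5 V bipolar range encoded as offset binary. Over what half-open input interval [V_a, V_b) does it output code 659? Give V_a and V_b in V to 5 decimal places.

LSB = 5/2^12 = 1.221 mV.
V_a = V_low + 659·LSB = -1.69556 V; V_b = V_low + 660·LSB = -1.69434 V.

[-1.69556 V, -1.69434 V)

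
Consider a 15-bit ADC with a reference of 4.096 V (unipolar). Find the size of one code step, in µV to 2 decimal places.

125.00 µV

Full-scale span = 4.096 V.
LSB = 4.096 / 2^15 = 4.096 / 32768 = 0.000125 V = 125.00 µV.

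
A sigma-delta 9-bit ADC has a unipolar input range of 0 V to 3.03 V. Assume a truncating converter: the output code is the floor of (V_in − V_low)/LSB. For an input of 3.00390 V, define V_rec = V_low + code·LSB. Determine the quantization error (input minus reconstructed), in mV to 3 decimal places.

3.490 mV

LSB = 3.03/2^9 = 5.918 mV.
(V_in − V_low)/LSB = (3.00390 − 0)/0.00591797 = 507.5897 → code 507 (floor).
Code 507 maps back to 0 + 507×0.00591797 V = 3.0004102 V.
Error = 3.00390 − 3.0004102 = 0.00348984 V = 3.490 mV.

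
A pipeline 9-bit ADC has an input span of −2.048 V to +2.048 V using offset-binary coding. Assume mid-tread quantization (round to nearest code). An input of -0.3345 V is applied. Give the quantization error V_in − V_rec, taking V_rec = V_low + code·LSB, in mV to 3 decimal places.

One LSB is 4.096 V / 512 = 8.000 mV.
(V_in − V_low)/LSB = (-0.3345 − (−2.048))/0.008 = 214.1875 → code 214 (round).
V_rec = (−2.048) + 214·0.008 = -0.336 V.
V_in − V_rec = 0.0015 V = 1.500 mV.

1.500 mV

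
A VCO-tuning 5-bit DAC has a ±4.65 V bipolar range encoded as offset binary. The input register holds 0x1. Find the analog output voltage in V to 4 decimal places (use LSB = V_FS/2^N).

LSB = 9.3 V / 2^5 = 290.625 mV.
Code 0x1 = 1 decimal.
V_out = (−4.65) + 1 × 0.290625 V = -4.35938 V.

-4.3594 V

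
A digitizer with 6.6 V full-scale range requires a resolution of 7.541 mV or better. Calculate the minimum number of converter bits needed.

10 bits

Number of steps required ≥ 6.6 V / 7.541 mV = 875.22.
Need 2^N ≥ 875.22; 2^9 = 512, 2^10 = 1024.
Minimum N = 10.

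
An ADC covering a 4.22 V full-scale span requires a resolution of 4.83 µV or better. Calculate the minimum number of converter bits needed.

Number of steps required ≥ 4.22 V / 4.83 µV = 873706.00.
Need 2^N ≥ 873706.00; 2^19 = 524288, 2^20 = 1048576.
Minimum N = 20.

20 bits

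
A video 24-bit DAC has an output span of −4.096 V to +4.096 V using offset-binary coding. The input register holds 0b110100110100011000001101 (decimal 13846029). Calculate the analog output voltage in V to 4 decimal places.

2.6648 V

LSB = 8.192 V / 2^24 = 0.49 µV.
Code 0b110100110100011000001101 = 13846029 decimal.
V_out = (−4.096) + 13846029 × 4.88281e-07 V = 2.66476 V.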